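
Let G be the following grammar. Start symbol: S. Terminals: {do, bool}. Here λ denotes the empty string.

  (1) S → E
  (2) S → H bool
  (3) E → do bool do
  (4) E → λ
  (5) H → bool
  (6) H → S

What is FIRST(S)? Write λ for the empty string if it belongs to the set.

{λ, bool, do}

FIRST(E) = {λ, do}
FIRST(S) = {λ, bool, do}  (via E, H bool)
FIRST(H) = {λ, bool, do}  (via S)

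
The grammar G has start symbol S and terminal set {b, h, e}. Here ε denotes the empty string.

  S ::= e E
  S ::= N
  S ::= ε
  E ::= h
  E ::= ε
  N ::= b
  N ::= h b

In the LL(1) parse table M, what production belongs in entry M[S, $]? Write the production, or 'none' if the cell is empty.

S ::= ε

FIRST(E): from E::=h we get {h}; from E::=ε we get {ε}. So FIRST(E) = {ε, h}.
FIRST(N): from N::=b we get {b}; from N::=h b we get {h}. So FIRST(N) = {b, h}.
FIRST(S): from S::=e E we get {e}; from S::=N we get {b, h}; from S::=ε we get {ε}. So FIRST(S) = {ε, b, e, h}.
FOLLOW(S) includes $ since S is the start symbol.
FOLLOW(S): S appears on no right-hand side. Thus FOLLOW(S) = {$}.
For S ::= e E: FIRST(e E) = {e}, so it goes in M[S, t] for t ∈ {e}.
For S ::= N: FIRST(N) = {b, h}, so it goes in M[S, t] for t ∈ {b, h}.
For S ::= ε: FIRST(ε) = {ε}, so it goes in M[S, t] for t ∈ {}; since ε ∈ FIRST, also for every t ∈ FOLLOW(S) = {$}.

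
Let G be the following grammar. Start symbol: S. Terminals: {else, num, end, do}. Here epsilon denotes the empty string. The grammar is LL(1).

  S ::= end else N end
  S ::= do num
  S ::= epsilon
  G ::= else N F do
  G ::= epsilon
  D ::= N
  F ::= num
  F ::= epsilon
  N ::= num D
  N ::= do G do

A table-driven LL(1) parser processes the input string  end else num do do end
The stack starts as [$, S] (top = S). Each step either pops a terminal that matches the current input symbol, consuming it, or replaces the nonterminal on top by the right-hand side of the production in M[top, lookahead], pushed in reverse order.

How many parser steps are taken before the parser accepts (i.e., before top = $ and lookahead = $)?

11

step 1: stack=$ S  input=end else num do do end $  — expand S ::= end else N end
step 2: stack=$ end N else end  input=end else num do do end $  — match end
step 3: stack=$ end N else  input=else num do do end $  — match else
step 4: stack=$ end N  input=num do do end $  — expand N ::= num D
step 5: stack=$ end D num  input=num do do end $  — match num
step 6: stack=$ end D  input=do do end $  — expand D ::= N
step 7: stack=$ end N  input=do do end $  — expand N ::= do G do
step 8: stack=$ end do G do  input=do do end $  — match do
step 9: stack=$ end do G  input=do end $  — expand G ::= epsilon
step 10: stack=$ end do  input=do end $  — match do
step 11: stack=$ end  input=end $  — match end
Accept reached after 11 steps.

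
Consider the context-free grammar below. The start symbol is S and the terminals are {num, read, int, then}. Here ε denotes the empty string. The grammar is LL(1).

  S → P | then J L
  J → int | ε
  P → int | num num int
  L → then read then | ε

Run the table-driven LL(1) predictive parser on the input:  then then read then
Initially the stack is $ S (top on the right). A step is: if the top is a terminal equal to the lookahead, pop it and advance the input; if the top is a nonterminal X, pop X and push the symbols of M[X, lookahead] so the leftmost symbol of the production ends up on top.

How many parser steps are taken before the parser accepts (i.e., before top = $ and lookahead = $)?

7

step 1: stack=$ S  input=then then read then $  — expand S → then J L
step 2: stack=$ L J then  input=then then read then $  — match then
step 3: stack=$ L J  input=then read then $  — expand J → ε
step 4: stack=$ L  input=then read then $  — expand L → then read then
step 5: stack=$ then read then  input=then read then $  — match then
step 6: stack=$ then read  input=read then $  — match read
step 7: stack=$ then  input=then $  — match then
Accept reached after 7 steps.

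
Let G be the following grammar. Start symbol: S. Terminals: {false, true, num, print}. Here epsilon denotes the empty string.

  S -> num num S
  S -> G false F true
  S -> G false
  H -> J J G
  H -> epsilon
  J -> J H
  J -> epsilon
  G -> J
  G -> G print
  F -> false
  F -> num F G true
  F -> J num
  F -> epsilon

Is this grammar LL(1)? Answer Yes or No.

No

FIRST(S) = {false, num, print}
FIRST(H) = {epsilon, print}
FIRST(J) = {epsilon, print}
FIRST(G) = {epsilon, print}
FIRST(F) = {epsilon, false, num, print}
FOLLOW(S) = {$}
FOLLOW(H) = {false, num, print, true}
FOLLOW(J) = {false, num, print, true}
FOLLOW(G) = {false, num, print, true}
FOLLOW(F) = {print, true}
Cell M[F, num] receives both F -> num F G true and F -> J num — the grammar is not LL(1).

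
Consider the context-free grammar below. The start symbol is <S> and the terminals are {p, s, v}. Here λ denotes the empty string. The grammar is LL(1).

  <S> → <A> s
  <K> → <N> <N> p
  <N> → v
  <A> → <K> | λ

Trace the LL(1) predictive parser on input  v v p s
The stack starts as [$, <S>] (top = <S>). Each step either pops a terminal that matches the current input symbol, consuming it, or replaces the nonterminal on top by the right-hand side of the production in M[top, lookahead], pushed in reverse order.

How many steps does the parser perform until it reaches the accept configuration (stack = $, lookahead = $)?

9

step 1: stack=$ <S>  input=v v p s $  — expand <S> → <A> s
step 2: stack=$ s <A>  input=v v p s $  — expand <A> → <K>
step 3: stack=$ s <K>  input=v v p s $  — expand <K> → <N> <N> p
step 4: stack=$ s p <N> <N>  input=v v p s $  — expand <N> → v
step 5: stack=$ s p <N> v  input=v v p s $  — match v
step 6: stack=$ s p <N>  input=v p s $  — expand <N> → v
step 7: stack=$ s p v  input=v p s $  — match v
step 8: stack=$ s p  input=p s $  — match p
step 9: stack=$ s  input=s $  — match s
Accept reached after 9 steps.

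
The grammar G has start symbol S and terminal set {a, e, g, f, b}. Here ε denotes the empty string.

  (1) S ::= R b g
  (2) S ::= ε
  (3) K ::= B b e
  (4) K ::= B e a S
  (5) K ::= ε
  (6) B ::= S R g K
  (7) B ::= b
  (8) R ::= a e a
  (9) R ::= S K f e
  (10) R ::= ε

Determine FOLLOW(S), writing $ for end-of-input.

{$, a, b, e, f, g}

FIRST(S) = {ε, a, b, f, g}  (via R b g)
FIRST(K) = {ε, a, b, f, g}  (via B b e, B e a S)
FIRST(R) = {ε, a, b, f, g}  (via S K f e)
FIRST(B) = {a, b, f, g}  (via S R g K)
FOLLOW(S) includes $ since S is the start symbol.
FOLLOW(B): in K::=B b e, B is followed by b e with FIRST {b}; in K::=B e a S, B is followed by e a S with FIRST {e}. Thus FOLLOW(B) = {b, e}.
FOLLOW(K): in B::=S R g K, the suffix after K is empty, so FOLLOW(K) ⊇ FOLLOW(B) = {b, e}; in R::=S K f e, K is followed by f e with FIRST {f}. Thus FOLLOW(K) = {b, e, f}.
FOLLOW(S): in K::=B e a S, the suffix after S is empty, so FOLLOW(S) ⊇ FOLLOW(K) = {b, e, f}; in B::=S R g K, S is followed by R g K with FIRST {a, b, f, g}; in R::=S K f e, S is followed by K f e with FIRST {a, b, f, g}. Thus FOLLOW(S) = {$, a, b, e, f, g}.
FOLLOW(R): in S::=R b g, R is followed by b g with FIRST {b}; in B::=S R g K, R is followed by g K with FIRST {g}. Thus FOLLOW(R) = {b, g}.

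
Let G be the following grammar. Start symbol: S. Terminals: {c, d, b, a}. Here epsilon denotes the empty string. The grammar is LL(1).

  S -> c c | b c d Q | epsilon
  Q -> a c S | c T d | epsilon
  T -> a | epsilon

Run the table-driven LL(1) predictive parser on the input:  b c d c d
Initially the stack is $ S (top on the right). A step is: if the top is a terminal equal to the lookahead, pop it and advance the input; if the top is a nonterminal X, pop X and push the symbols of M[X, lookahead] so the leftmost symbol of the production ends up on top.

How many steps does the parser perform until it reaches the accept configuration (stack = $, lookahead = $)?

     Stack      Input        Action
  1  $ S        b c d c d $  expand S -> b c d Q
  2  $ Q d c b  b c d c d $  match b
  3  $ Q d c    c d c d $    match c
  4  $ Q d      d c d $      match d
  5  $ Q        c d $        expand Q -> c T d
  6  $ d T c    c d $        match c
  7  $ d T      d $          expand T -> epsilon
  8  $ d        d $          match d
Accept reached after 8 steps.

8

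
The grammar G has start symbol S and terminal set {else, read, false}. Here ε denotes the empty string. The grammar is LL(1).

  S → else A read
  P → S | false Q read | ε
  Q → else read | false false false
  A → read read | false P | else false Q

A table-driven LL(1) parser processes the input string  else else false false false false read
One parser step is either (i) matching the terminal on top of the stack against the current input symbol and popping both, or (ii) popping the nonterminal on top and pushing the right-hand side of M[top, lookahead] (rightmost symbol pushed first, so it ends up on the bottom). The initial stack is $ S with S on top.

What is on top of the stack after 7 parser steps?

false

step 1: stack=$ S  input=else else false false false false read $  — expand S → else A read
step 2: stack=$ read A else  input=else else false false false false read $  — match else
step 3: stack=$ read A  input=else false false false false read $  — expand A → else false Q
step 4: stack=$ read Q false else  input=else false false false false read $  — match else
step 5: stack=$ read Q false  input=false false false false read $  — match false
step 6: stack=$ read Q  input=false false false read $  — expand Q → false false false
step 7: stack=$ read false false false  input=false false false read $  — match false
Stack after step 7: $ read false false (top = false).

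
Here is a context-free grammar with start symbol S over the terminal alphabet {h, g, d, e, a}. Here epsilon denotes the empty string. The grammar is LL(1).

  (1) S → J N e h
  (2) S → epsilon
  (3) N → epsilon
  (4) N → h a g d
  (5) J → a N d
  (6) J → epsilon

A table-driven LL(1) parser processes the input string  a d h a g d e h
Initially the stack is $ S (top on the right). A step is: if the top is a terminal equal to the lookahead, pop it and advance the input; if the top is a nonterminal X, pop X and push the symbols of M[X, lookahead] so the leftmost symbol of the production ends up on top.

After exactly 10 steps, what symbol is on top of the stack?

e

step 1: stack=$ S  input=a d h a g d e h $  — expand S → J N e h
step 2: stack=$ h e N J  input=a d h a g d e h $  — expand J → a N d
step 3: stack=$ h e N d N a  input=a d h a g d e h $  — match a
step 4: stack=$ h e N d N  input=d h a g d e h $  — expand N → epsilon
step 5: stack=$ h e N d  input=d h a g d e h $  — match d
step 6: stack=$ h e N  input=h a g d e h $  — expand N → h a g d
step 7: stack=$ h e d g a h  input=h a g d e h $  — match h
step 8: stack=$ h e d g a  input=a g d e h $  — match a
step 9: stack=$ h e d g  input=g d e h $  — match g
step 10: stack=$ h e d  input=d e h $  — match d
Stack after step 10: $ h e (top = e).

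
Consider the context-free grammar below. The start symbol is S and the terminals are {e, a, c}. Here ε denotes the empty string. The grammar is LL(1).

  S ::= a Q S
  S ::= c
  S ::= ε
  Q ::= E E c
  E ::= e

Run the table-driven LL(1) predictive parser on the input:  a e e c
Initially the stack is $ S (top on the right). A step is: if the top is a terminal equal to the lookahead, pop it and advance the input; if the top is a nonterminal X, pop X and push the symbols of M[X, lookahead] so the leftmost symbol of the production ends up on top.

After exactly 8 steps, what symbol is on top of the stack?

S

step 1: stack=$ S  input=a e e c $  — expand S ::= a Q S
step 2: stack=$ S Q a  input=a e e c $  — match a
step 3: stack=$ S Q  input=e e c $  — expand Q ::= E E c
step 4: stack=$ S c E E  input=e e c $  — expand E ::= e
step 5: stack=$ S c E e  input=e e c $  — match e
step 6: stack=$ S c E  input=e c $  — expand E ::= e
step 7: stack=$ S c e  input=e c $  — match e
step 8: stack=$ S c  input=c $  — match c
Stack after step 8: $ S (top = S).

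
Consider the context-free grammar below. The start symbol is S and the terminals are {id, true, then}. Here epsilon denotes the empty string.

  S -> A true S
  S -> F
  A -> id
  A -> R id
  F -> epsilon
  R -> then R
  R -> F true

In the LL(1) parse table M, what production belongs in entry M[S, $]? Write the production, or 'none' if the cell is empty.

S -> F

FIRST(F) = {epsilon}
FIRST(R) = {then, true}  (via F true)
FIRST(A) = {id, then, true}  (via R id)
FIRST(S) = {epsilon, id, then, true}  (via A true S, F)
FOLLOW(S) includes $ since S is the start symbol.
FOLLOW(S): in S->A true S, the suffix after S is empty (adds nothing new). Thus FOLLOW(S) = {$}.
For S -> A true S: FIRST(A true S) = {id, then, true}, so it goes in M[S, t] for t ∈ {id, then, true}.
For S -> F: FIRST(F) = {epsilon}, so it goes in M[S, t] for t ∈ {}; since epsilon ∈ FIRST, also for every t ∈ FOLLOW(S) = {$}.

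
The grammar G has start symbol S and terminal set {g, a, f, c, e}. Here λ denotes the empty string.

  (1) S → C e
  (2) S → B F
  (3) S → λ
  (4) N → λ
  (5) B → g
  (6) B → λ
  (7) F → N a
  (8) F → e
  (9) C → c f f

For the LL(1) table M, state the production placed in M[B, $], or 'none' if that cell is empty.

FIRST(N) = {λ}
FIRST(B) = {λ, g}
FIRST(C) = {c}
FIRST(F) = {a, e}  (via N a)
FIRST(S) = {λ, a, c, e, g}  (via C e, B F)
FOLLOW(S) includes $ since S is the start symbol.
FOLLOW(B): in S→B F, B is followed by F with FIRST {a, e}. Thus FOLLOW(B) = {a, e}.
For B → g: FIRST(g) = {g}, so it goes in M[B, t] for t ∈ {g}.
For B → λ: FIRST(λ) = {λ}, so it goes in M[B, t] for t ∈ {}; since λ ∈ FIRST, also for every t ∈ FOLLOW(B) = {a, e}.
None of these place a production in M[B, $].

none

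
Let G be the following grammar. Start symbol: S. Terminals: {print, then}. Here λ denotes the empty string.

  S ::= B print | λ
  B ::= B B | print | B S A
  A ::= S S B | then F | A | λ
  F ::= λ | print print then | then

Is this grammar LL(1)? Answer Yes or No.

FIRST(S) = {λ, print}
FIRST(B) = {print}
FIRST(A) = {λ, print, then}
FIRST(F) = {λ, print, then}
FOLLOW(S) = {$, print, then}
FOLLOW(B) = {print, then}
FOLLOW(A) = {print, then}
FOLLOW(F) = {print, then}
Cell M[A, print] receives both A ::= S S B and A ::= A and A ::= λ — the grammar is not LL(1).

No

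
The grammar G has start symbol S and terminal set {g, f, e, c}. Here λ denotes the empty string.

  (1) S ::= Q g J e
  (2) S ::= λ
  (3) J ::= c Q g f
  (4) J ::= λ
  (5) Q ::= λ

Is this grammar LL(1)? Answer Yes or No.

Yes

FIRST(S) = {λ, g}
FIRST(J) = {λ, c}
FIRST(Q) = {λ}
FOLLOW(S) = {$}
FOLLOW(J) = {e}
FOLLOW(Q) = {g}
Each cell of M receives at most one production.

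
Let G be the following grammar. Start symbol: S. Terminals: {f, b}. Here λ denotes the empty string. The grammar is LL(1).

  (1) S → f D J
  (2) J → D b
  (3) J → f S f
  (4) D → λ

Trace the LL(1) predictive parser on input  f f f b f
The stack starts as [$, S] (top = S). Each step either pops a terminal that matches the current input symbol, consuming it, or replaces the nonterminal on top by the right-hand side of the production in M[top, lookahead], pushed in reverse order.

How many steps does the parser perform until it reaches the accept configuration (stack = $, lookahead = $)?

step 1: stack=$ S  input=f f f b f $  — expand S → f D J
step 2: stack=$ J D f  input=f f f b f $  — match f
step 3: stack=$ J D  input=f f b f $  — expand D → λ
step 4: stack=$ J  input=f f b f $  — expand J → f S f
step 5: stack=$ f S f  input=f f b f $  — match f
step 6: stack=$ f S  input=f b f $  — expand S → f D J
step 7: stack=$ f J D f  input=f b f $  — match f
step 8: stack=$ f J D  input=b f $  — expand D → λ
step 9: stack=$ f J  input=b f $  — expand J → D b
step 10: stack=$ f b D  input=b f $  — expand D → λ
step 11: stack=$ f b  input=b f $  — match b
step 12: stack=$ f  input=f $  — match f
Accept reached after 12 steps.

12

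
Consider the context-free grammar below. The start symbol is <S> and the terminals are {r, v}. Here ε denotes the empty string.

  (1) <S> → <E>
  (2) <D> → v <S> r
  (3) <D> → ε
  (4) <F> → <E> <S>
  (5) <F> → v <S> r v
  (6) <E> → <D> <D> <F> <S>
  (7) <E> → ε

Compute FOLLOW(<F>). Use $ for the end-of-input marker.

FIRST(<D>): from <D>→v <S> r we get {v}; from <D>→ε we get {ε}. So FIRST(<D>) = {ε, v}.
FIRST(<S>): from <S>→<E> we get {ε, v}. So FIRST(<S>) = {ε, v}.
FIRST(<F>): from <F>→<E> <S> we get {ε, v}; from <F>→v <S> r v we get {v}. So FIRST(<F>) = {ε, v}.
FIRST(<E>): from <E>→<D> <D> <F> <S> we get {ε, v}; from <E>→ε we get {ε}. So FIRST(<E>) = {ε, v}.
FOLLOW(<S>) includes $ since <S> is the start symbol.
FOLLOW(<S>): in <D>→v <S> r, <S> is followed by r with FIRST {r}; in <F>→<E> <S>, the suffix after <S> is empty, so FOLLOW(<S>) ⊇ FOLLOW(<F>) = {$, r, v}; in <F>→v <S> r v, <S> is followed by r v with FIRST {r}; in <E>→<D> <D> <F> <S>, the suffix after <S> is empty, so FOLLOW(<S>) ⊇ FOLLOW(<E>) = {$, r, v}. Thus FOLLOW(<S>) = {$, r, v}.
FOLLOW(<D>): in <E>→<D> <D> <F> <S> (occurrence 1), <D> is followed by <D> <F> <S> with FIRST {ε, v}; in <E>→<D> <D> <F> <S> (occurrence 1), the suffix after <D> is nullable, so FOLLOW(<D>) ⊇ FOLLOW(<E>) = {$, r, v}; in <E>→<D> <D> <F> <S> (occurrence 2), <D> is followed by <F> <S> with FIRST {ε, v}; in <E>→<D> <D> <F> <S> (occurrence 2), the suffix after <D> is nullable, so FOLLOW(<D>) ⊇ FOLLOW(<E>) = {$, r, v}. Thus FOLLOW(<D>) = {$, r, v}.
FOLLOW(<F>): in <E>→<D> <D> <F> <S>, <F> is followed by <S> with FIRST {ε, v}; in <E>→<D> <D> <F> <S>, the suffix after <F> is nullable, so FOLLOW(<F>) ⊇ FOLLOW(<E>) = {$, r, v}. Thus FOLLOW(<F>) = {$, r, v}.
FOLLOW(<E>): in <S>→<E>, the suffix after <E> is empty, so FOLLOW(<E>) ⊇ FOLLOW(<S>) = {$, r, v}; in <F>→<E> <S>, <E> is followed by <S> with FIRST {ε, v}; in <F>→<E> <S>, the suffix after <E> is nullable, so FOLLOW(<E>) ⊇ FOLLOW(<F>) = {$, r, v}. Thus FOLLOW(<E>) = {$, r, v}.

{$, r, v}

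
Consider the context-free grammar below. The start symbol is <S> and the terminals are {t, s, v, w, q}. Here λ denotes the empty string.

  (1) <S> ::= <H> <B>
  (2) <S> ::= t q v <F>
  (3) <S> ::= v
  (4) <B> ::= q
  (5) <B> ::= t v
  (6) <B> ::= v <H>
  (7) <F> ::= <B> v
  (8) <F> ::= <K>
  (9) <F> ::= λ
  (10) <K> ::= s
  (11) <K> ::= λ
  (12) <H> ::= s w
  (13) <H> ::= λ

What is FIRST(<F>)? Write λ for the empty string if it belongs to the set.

FIRST(<B>): from <B>::=q we get {q}; from <B>::=t v we get {t}; from <B>::=v <H> we get {v}. So FIRST(<B>) = {q, t, v}.
FIRST(<K>): from <K>::=s we get {s}; from <K>::=λ we get {λ}. So FIRST(<K>) = {λ, s}.
FIRST(<H>): from <H>::=s w we get {s}; from <H>::=λ we get {λ}. So FIRST(<H>) = {λ, s}.
FIRST(<S>): from <S>::=<H> <B> we get {q, s, t, v}; from <S>::=t q v <F> we get {t}; from <S>::=v we get {v}. So FIRST(<S>) = {q, s, t, v}.
FIRST(<F>): from <F>::=<B> v we get {q, t, v}; from <F>::=<K> we get {λ, s}; from <F>::=λ we get {λ}. So FIRST(<F>) = {λ, q, s, t, v}.

{λ, q, s, t, v}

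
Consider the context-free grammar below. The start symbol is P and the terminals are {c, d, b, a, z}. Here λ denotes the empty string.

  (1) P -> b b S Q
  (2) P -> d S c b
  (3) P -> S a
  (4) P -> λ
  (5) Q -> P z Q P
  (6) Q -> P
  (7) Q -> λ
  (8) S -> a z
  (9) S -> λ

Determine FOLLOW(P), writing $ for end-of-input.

{$, a, b, d, z}

FIRST(S): from S->a z we get {a}; from S->λ we get {λ}. So FIRST(S) = {λ, a}.
FIRST(P): from P->b b S Q we get {b}; from P->d S c b we get {d}; from P->S a we get {a}; from P->λ we get {λ}. So FIRST(P) = {λ, a, b, d}.
FIRST(Q): from Q->P z Q P we get {a, b, d, z}; from Q->P we get {λ, a, b, d}; from Q->λ we get {λ}. So FIRST(Q) = {λ, a, b, d, z}.
FOLLOW(P) includes $ since P is the start symbol.
FOLLOW(P): in Q->P z Q P (occurrence 1), P is followed by z Q P with FIRST {z}; in Q->P z Q P (occurrence 2), the suffix after P is empty, so FOLLOW(P) ⊇ FOLLOW(Q) = {$, a, b, d, z}; in Q->P, the suffix after P is empty, so FOLLOW(P) ⊇ FOLLOW(Q) = {$, a, b, d, z}. Thus FOLLOW(P) = {$, a, b, d, z}.
FOLLOW(Q): in P->b b S Q, the suffix after Q is empty, so FOLLOW(Q) ⊇ FOLLOW(P) = {$, a, b, d, z}; in Q->P z Q P, Q is followed by P with FIRST {λ, a, b, d}; in Q->P z Q P, the suffix after Q is nullable (adds nothing new). Thus FOLLOW(Q) = {$, a, b, d, z}.
FOLLOW(S): in P->b b S Q, S is followed by Q with FIRST {λ, a, b, d, z}; in P->b b S Q, the suffix after S is nullable, so FOLLOW(S) ⊇ FOLLOW(P) = {$, a, b, d, z}; in P->d S c b, S is followed by c b with FIRST {c}; in P->S a, S is followed by a with FIRST {a}. Thus FOLLOW(S) = {$, a, b, c, d, z}.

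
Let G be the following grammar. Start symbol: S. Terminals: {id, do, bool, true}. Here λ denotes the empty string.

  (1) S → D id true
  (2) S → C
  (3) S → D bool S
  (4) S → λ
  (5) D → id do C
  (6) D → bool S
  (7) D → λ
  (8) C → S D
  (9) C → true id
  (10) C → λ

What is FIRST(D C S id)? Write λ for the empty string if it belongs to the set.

FIRST(D): from D→id do C we get {id}; from D→bool S we get {bool}; from D→λ we get {λ}. So FIRST(D) = {λ, bool, id}.
FIRST(S): from S→D id true we get {bool, id}; from S→C we get {λ, bool, id, true}; from S→D bool S we get {bool, id}; from S→λ we get {λ}. So FIRST(S) = {λ, bool, id, true}.
FIRST(C): from C→S D we get {λ, bool, id, true}; from C→true id we get {true}; from C→λ we get {λ}. So FIRST(C) = {λ, bool, id, true}.
FIRST(D C S id): take FIRST of each symbol in turn, carrying on past any symbol whose FIRST contains λ; result {bool, id, true}.

{bool, id, true}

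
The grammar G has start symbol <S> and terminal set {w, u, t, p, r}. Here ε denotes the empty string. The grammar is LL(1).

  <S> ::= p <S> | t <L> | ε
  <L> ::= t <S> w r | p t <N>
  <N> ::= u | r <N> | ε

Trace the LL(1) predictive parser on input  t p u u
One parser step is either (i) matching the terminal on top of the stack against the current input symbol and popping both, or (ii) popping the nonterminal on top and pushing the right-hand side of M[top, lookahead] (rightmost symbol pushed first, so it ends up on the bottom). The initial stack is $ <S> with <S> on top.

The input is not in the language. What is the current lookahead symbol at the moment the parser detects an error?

u

     Stack      Input      Action
  1  $ <S>      t p u u $  expand <S> ::= t <L>
  2  $ <L> t    t p u u $  match t
  3  $ <L>      p u u $    expand <L> ::= p t <N>
  4  $ <N> t p  p u u $    match p
  5  $ <N> t    u u $      error: top is terminal t but lookahead is u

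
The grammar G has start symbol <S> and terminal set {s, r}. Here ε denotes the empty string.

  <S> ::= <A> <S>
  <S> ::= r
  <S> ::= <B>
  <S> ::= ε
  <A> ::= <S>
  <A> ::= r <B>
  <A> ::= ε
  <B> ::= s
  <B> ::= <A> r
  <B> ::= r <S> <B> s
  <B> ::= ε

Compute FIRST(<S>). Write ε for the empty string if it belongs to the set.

{ε, r, s}

FIRST(<S>) = {ε, r, s}  (via <A> <S>, <B>)
FIRST(<A>) = {ε, r, s}  (via <S>)
FIRST(<B>) = {ε, r, s}  (via <A> r)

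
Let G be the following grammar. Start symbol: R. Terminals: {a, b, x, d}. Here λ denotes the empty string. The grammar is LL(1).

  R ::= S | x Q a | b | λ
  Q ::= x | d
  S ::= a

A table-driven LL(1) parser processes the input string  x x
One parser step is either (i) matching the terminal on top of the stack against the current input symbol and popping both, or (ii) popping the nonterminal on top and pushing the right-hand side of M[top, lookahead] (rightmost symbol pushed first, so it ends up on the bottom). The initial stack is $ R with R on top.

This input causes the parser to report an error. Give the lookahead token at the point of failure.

step 1: stack=$ R  input=x x $  — expand R ::= x Q a
step 2: stack=$ a Q x  input=x x $  — match x
step 3: stack=$ a Q  input=x $  — expand Q ::= x
step 4: stack=$ a x  input=x $  — match x
step 5: stack=$ a  input=$  — error: top is terminal a but lookahead is $

$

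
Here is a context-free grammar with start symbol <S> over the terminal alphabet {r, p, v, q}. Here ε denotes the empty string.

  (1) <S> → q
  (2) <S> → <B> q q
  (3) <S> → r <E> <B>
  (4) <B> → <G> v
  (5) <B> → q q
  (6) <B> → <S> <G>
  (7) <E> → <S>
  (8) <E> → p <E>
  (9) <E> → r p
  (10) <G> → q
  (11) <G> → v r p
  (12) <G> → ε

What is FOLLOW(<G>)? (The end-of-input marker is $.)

{$, q, r, v}

FIRST(<G>): from <G>→q we get {q}; from <G>→v r p we get {v}; from <G>→ε we get {ε}. So FIRST(<G>) = {ε, q, v}.
FIRST(<S>): from <S>→q we get {q}; from <S>→<B> q q we get {q, r, v}; from <S>→r <E> <B> we get {r}. So FIRST(<S>) = {q, r, v}.
FIRST(<B>): from <B>→<G> v we get {q, v}; from <B>→q q we get {q}; from <B>→<S> <G> we get {q, r, v}. So FIRST(<B>) = {q, r, v}.
FIRST(<E>): from <E>→<S> we get {q, r, v}; from <E>→p <E> we get {p}; from <E>→r p we get {r}. So FIRST(<E>) = {p, q, r, v}.
FOLLOW(<S>) includes $ since <S> is the start symbol.
FOLLOW(<E>): in <S>→r <E> <B>, <E> is followed by <B> with FIRST {q, r, v}; in <E>→p <E>, the suffix after <E> is empty (adds nothing new). Thus FOLLOW(<E>) = {q, r, v}.
FOLLOW(<S>): in <B>→<S> <G>, <S> is followed by <G> with FIRST {ε, q, v}; in <B>→<S> <G>, the suffix after <S> is nullable, so FOLLOW(<S>) ⊇ FOLLOW(<B>) = {$, q, r, v}; in <E>→<S>, the suffix after <S> is empty, so FOLLOW(<S>) ⊇ FOLLOW(<E>) = {q, r, v}. Thus FOLLOW(<S>) = {$, q, r, v}.
FOLLOW(<B>): in <S>→<B> q q, <B> is followed by q q with FIRST {q}; in <S>→r <E> <B>, the suffix after <B> is empty, so FOLLOW(<B>) ⊇ FOLLOW(<S>) = {$, q, r, v}. Thus FOLLOW(<B>) = {$, q, r, v}.
FOLLOW(<G>): in <B>→<G> v, <G> is followed by v with FIRST {v}; in <B>→<S> <G>, the suffix after <G> is empty, so FOLLOW(<G>) ⊇ FOLLOW(<B>) = {$, q, r, v}. Thus FOLLOW(<G>) = {$, q, r, v}.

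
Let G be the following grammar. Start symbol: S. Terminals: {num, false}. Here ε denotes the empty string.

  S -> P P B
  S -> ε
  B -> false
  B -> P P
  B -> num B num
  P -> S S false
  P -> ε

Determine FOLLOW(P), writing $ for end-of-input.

{$, false, num}

FIRST(S) = {ε, false, num}  (via P P B)
FIRST(P) = {ε, false, num}  (via S S false)
FIRST(B) = {ε, false, num}  (via P P)
FOLLOW(S) includes $ since S is the start symbol.
FOLLOW(S): in P->S S false (occurrence 1), S is followed by S false with FIRST {false, num}; in P->S S false (occurrence 2), S is followed by false with FIRST {false}. Thus FOLLOW(S) = {$, false, num}.
FOLLOW(B): in S->P P B, the suffix after B is empty, so FOLLOW(B) ⊇ FOLLOW(S) = {$, false, num}; in B->num B num, B is followed by num with FIRST {num}. Thus FOLLOW(B) = {$, false, num}.
FOLLOW(P): in S->P P B (occurrence 1), P is followed by P B with FIRST {ε, false, num}; in S->P P B (occurrence 1), the suffix after P is nullable, so FOLLOW(P) ⊇ FOLLOW(S) = {$, false, num}; in S->P P B (occurrence 2), P is followed by B with FIRST {ε, false, num}; in S->P P B (occurrence 2), the suffix after P is nullable, so FOLLOW(P) ⊇ FOLLOW(S) = {$, false, num}; in B->P P (occurrence 1), P is followed by P with FIRST {ε, false, num}; in B->P P (occurrence 1), the suffix after P is nullable, so FOLLOW(P) ⊇ FOLLOW(B) = {$, false, num}; in B->P P (occurrence 2), the suffix after P is empty, so FOLLOW(P) ⊇ FOLLOW(B) = {$, false, num}. Thus FOLLOW(P) = {$, false, num}.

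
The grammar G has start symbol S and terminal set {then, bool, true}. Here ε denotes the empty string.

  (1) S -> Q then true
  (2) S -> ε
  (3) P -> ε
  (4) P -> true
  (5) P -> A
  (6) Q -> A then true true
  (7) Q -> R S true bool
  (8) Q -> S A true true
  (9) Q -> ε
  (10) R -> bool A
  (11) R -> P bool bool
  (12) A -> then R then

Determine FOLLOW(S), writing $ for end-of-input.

FIRST(A) = {then}
FIRST(P) = {ε, then, true}  (via A)
FIRST(R) = {bool, then, true}  (via P bool bool)
FIRST(S) = {ε, bool, then, true}  (via Q then true)
FIRST(Q) = {ε, bool, then, true}  (via A then true true, R S true bool, S A true true)
FOLLOW(S) includes $ since S is the start symbol.
FOLLOW(S): in Q->R S true bool, S is followed by true bool with FIRST {true}; in Q->S A true true, S is followed by A true true with FIRST {then}. Thus FOLLOW(S) = {$, then, true}.
FOLLOW(P): in R->P bool bool, P is followed by bool bool with FIRST {bool}. Thus FOLLOW(P) = {bool}.
FOLLOW(Q): in S->Q then true, Q is followed by then true with FIRST {then}. Thus FOLLOW(Q) = {then}.
FOLLOW(R): in Q->R S true bool, R is followed by S true bool with FIRST {bool, then, true}; in A->then R then, R is followed by then with FIRST {then}. Thus FOLLOW(R) = {bool, then, true}.
FOLLOW(A): in P->A, the suffix after A is empty, so FOLLOW(A) ⊇ FOLLOW(P) = {bool}; in Q->A then true true, A is followed by then true true with FIRST {then}; in Q->S A true true, A is followed by true true with FIRST {true}; in R->bool A, the suffix after A is empty, so FOLLOW(A) ⊇ FOLLOW(R) = {bool, then, true}. Thus FOLLOW(A) = {bool, then, true}.

{$, then, true}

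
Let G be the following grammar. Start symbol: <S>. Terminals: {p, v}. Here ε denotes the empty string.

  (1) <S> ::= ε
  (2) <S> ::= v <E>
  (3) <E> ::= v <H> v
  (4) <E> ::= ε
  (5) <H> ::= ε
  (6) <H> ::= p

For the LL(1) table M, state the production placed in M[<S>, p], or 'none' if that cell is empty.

none

FIRST(<S>): from <S>::=ε we get {ε}; from <S>::=v <E> we get {v}. So FIRST(<S>) = {ε, v}.
FIRST(<E>): from <E>::=v <H> v we get {v}; from <E>::=ε we get {ε}. So FIRST(<E>) = {ε, v}.
FIRST(<H>): from <H>::=ε we get {ε}; from <H>::=p we get {p}. So FIRST(<H>) = {ε, p}.
FOLLOW(<S>) includes $ since <S> is the start symbol.
FOLLOW(<S>): <S> appears on no right-hand side. Thus FOLLOW(<S>) = {$}.
For <S> ::= ε: FIRST(ε) = {ε}, so it goes in M[<S>, t] for t ∈ {}; since ε ∈ FIRST, also for every t ∈ FOLLOW(<S>) = {$}.
For <S> ::= v <E>: FIRST(v <E>) = {v}, so it goes in M[<S>, t] for t ∈ {v}.
None of these place a production in M[<S>, p].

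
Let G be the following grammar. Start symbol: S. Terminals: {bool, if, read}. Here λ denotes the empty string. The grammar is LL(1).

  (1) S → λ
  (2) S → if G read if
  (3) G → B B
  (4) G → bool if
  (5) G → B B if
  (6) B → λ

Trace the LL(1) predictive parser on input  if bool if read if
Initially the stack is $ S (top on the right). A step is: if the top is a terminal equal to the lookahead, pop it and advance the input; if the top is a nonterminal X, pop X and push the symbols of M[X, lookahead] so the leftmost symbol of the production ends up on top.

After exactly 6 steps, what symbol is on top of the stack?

step 1: stack=$ S  input=if bool if read if $  — expand S → if G read if
step 2: stack=$ if read G if  input=if bool if read if $  — match if
step 3: stack=$ if read G  input=bool if read if $  — expand G → bool if
step 4: stack=$ if read if bool  input=bool if read if $  — match bool
step 5: stack=$ if read if  input=if read if $  — match if
step 6: stack=$ if read  input=read if $  — match read
Stack after step 6: $ if (top = if).

if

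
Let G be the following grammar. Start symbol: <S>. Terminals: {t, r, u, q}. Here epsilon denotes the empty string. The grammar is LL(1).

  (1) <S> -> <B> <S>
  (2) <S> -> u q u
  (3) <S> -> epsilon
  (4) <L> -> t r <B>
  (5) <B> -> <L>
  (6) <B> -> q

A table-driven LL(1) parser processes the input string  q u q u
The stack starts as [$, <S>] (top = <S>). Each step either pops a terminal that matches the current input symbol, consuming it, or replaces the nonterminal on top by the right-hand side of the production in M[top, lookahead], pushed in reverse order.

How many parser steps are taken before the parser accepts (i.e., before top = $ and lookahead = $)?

7

step 1: stack=$ <S>  input=q u q u $  — expand <S> -> <B> <S>
step 2: stack=$ <S> <B>  input=q u q u $  — expand <B> -> q
step 3: stack=$ <S> q  input=q u q u $  — match q
step 4: stack=$ <S>  input=u q u $  — expand <S> -> u q u
step 5: stack=$ u q u  input=u q u $  — match u
step 6: stack=$ u q  input=q u $  — match q
step 7: stack=$ u  input=u $  — match u
Accept reached after 7 steps.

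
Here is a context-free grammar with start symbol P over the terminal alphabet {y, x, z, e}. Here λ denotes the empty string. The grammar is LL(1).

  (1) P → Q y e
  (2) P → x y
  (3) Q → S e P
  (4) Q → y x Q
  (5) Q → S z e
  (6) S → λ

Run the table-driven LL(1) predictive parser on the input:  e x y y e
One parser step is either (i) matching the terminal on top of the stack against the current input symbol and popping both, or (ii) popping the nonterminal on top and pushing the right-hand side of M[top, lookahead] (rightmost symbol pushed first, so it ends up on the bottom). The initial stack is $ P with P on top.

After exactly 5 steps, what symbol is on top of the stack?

x

step 1: stack=$ P  input=e x y y e $  — expand P → Q y e
step 2: stack=$ e y Q  input=e x y y e $  — expand Q → S e P
step 3: stack=$ e y P e S  input=e x y y e $  — expand S → λ
step 4: stack=$ e y P e  input=e x y y e $  — match e
step 5: stack=$ e y P  input=x y y e $  — expand P → x y
Stack after step 5: $ e y y x (top = x).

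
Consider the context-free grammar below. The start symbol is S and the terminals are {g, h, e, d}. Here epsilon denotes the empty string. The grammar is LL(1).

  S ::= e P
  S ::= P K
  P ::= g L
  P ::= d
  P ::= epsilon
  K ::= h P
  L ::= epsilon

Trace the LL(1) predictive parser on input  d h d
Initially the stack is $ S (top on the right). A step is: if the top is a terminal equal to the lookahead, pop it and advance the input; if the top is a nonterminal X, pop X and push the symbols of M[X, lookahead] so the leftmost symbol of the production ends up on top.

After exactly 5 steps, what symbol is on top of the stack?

P

step 1: stack=$ S  input=d h d $  — expand S ::= P K
step 2: stack=$ K P  input=d h d $  — expand P ::= d
step 3: stack=$ K d  input=d h d $  — match d
step 4: stack=$ K  input=h d $  — expand K ::= h P
step 5: stack=$ P h  input=h d $  — match h
Stack after step 5: $ P (top = P).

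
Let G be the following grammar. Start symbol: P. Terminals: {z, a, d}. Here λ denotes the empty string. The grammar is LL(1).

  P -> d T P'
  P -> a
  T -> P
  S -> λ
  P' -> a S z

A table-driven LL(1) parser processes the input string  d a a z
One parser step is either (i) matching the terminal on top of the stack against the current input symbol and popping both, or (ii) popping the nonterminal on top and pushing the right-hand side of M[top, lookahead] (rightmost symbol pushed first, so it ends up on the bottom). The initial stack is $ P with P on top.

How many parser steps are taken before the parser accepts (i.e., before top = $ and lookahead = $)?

9

     Stack     Input      Action
  1  $ P       d a a z $  expand P -> d T P'
  2  $ P' T d  d a a z $  match d
  3  $ P' T    a a z $    expand T -> P
  4  $ P' P    a a z $    expand P -> a
  5  $ P' a    a a z $    match a
  6  $ P'      a z $      expand P' -> a S z
  7  $ z S a   a z $      match a
  8  $ z S     z $        expand S -> λ
  9  $ z       z $        match z
Accept reached after 9 steps.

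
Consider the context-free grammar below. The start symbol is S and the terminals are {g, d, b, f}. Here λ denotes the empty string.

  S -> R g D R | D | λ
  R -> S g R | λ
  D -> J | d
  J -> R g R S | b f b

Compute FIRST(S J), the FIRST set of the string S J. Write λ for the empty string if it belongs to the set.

{b, d, g}

FIRST(S) = {λ, b, d, g}  (via R g D R, D)
FIRST(R) = {λ, b, d, g}  (via S g R)
FIRST(J) = {b, d, g}  (via R g R S)
FIRST(D) = {b, d, g}  (via J)
FIRST(S J): take FIRST of each symbol in turn, carrying on past any symbol whose FIRST contains λ; result {b, d, g}.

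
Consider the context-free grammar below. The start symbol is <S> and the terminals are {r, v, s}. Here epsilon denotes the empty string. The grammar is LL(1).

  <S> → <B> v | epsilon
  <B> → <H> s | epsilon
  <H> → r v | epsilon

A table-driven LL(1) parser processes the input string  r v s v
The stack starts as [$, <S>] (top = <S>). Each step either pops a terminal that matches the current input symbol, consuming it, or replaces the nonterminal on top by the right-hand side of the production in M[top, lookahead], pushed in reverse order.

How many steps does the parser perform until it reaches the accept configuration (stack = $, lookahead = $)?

7

     Stack      Input      Action
  1  $ <S>      r v s v $  expand <S> → <B> v
  2  $ v <B>    r v s v $  expand <B> → <H> s
  3  $ v s <H>  r v s v $  expand <H> → r v
  4  $ v s v r  r v s v $  match r
  5  $ v s v    v s v $    match v
  6  $ v s      s v $      match s
  7  $ v        v $        match v
Accept reached after 7 steps.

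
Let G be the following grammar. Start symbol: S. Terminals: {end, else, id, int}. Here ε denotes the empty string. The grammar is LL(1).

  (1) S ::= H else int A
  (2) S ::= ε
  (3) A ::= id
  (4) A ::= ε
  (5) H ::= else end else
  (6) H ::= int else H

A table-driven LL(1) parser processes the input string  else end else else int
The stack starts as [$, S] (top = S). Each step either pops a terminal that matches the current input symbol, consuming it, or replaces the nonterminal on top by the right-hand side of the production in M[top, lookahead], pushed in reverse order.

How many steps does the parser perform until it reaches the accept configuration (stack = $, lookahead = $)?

     Stack                       Input                     Action
  1  $ S                         else end else else int $  expand S ::= H else int A
  2  $ A int else H              else end else else int $  expand H ::= else end else
  3  $ A int else else end else  else end else else int $  match else
  4  $ A int else else end       end else else int $       match end
  5  $ A int else else           else else int $           match else
  6  $ A int else                else int $                match else
  7  $ A int                     int $                     match int
  8  $ A                         $                         expand A ::= ε
Accept reached after 8 steps.

8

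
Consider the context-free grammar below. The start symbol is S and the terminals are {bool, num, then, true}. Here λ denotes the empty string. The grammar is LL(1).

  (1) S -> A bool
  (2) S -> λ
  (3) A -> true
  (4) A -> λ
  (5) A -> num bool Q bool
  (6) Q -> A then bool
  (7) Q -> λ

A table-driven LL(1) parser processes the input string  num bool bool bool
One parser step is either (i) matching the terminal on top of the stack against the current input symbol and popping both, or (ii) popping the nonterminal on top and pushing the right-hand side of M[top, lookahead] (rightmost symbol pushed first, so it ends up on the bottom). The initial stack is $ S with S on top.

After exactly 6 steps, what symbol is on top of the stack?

bool

step 1: stack=$ S  input=num bool bool bool $  — expand S -> A bool
step 2: stack=$ bool A  input=num bool bool bool $  — expand A -> num bool Q bool
step 3: stack=$ bool bool Q bool num  input=num bool bool bool $  — match num
step 4: stack=$ bool bool Q bool  input=bool bool bool $  — match bool
step 5: stack=$ bool bool Q  input=bool bool $  — expand Q -> λ
step 6: stack=$ bool bool  input=bool bool $  — match bool
Stack after step 6: $ bool (top = bool).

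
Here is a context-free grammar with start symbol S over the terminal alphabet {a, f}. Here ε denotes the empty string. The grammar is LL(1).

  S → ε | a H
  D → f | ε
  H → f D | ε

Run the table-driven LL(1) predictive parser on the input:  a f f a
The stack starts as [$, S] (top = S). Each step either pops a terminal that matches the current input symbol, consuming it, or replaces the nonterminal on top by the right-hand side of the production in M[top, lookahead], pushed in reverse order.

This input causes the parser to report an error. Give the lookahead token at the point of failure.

a

     Stack  Input      Action
  1  $ S    a f f a $  expand S → a H
  2  $ H a  a f f a $  match a
  3  $ H    f f a $    expand H → f D
  4  $ D f  f f a $    match f
  5  $ D    f a $      expand D → f
  6  $ f    f a $      match f
  7  $      a $        error: stack empty but input remains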